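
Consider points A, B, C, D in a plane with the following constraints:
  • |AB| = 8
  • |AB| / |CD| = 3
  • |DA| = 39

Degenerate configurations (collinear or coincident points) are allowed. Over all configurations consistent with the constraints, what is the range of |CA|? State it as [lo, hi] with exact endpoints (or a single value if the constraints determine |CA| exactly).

|AB| ∈ {8}
|AD| ∈ {39}
|CD| ∈ {8/3}
|BD| ∈ [31, 47]
|AC| ∈ [109/3, 125/3]
|BC| ∈ [85/3, 149/3]

|CA| ∈ [109/3, 125/3]  (≈ [36.3333, 41.6667])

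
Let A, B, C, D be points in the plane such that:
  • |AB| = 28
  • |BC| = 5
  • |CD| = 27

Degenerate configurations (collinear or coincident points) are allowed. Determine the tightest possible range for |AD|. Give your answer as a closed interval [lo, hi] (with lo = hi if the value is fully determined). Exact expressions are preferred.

|AD| ∈ [0, 60]  (≈ [0.0000, 60.0000])

|AB| ∈ {28}
|BC| ∈ {5}
|CD| ∈ {27}
|AC| ∈ [23, 33]
|BD| ∈ [22, 32]
|AD| ∈ [0, 60]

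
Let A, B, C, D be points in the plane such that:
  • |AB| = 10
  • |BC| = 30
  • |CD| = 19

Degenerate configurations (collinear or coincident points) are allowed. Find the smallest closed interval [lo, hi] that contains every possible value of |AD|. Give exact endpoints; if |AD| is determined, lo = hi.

|AB| ∈ {10}
|BC| ∈ {30}
|CD| ∈ {19}
|AC| ∈ [20, 40]
|BD| ∈ [11, 49]
|AD| ∈ [1, 59]

|AD| ∈ [1, 59]  (≈ [1.0000, 59.0000])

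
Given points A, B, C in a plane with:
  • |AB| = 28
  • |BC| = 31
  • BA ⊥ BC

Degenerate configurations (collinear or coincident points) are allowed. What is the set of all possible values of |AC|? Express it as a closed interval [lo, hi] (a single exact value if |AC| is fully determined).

|AC| = √(1745)  (≈ 41.7732)

|AB| ∈ {28}
|BC| ∈ {31}
|AC| ∈ {√(1745)}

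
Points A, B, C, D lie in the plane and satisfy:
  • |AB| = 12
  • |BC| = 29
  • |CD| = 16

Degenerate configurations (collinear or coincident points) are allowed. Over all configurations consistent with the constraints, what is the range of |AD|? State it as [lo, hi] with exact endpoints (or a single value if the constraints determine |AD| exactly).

|AD| ∈ [1, 57]  (≈ [1.0000, 57.0000])

|AB| ∈ {12}
|BC| ∈ {29}
|CD| ∈ {16}
|AC| ∈ [17, 41]
|BD| ∈ [13, 45]
|AD| ∈ [1, 57]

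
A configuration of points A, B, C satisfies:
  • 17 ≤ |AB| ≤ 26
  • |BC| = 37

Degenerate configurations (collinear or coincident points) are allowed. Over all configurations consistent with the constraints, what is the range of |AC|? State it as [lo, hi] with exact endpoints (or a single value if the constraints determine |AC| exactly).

|AC| ∈ [11, 63]  (≈ [11.0000, 63.0000])

|AB| ∈ [17, 26]
|BC| ∈ {37}
|AC| ∈ [11, 63]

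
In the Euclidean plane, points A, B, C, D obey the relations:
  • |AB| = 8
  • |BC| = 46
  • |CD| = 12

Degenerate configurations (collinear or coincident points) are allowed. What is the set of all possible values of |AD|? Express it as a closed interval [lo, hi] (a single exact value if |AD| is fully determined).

|AB| ∈ {8}
|BC| ∈ {46}
|CD| ∈ {12}
|AC| ∈ [38, 54]
|BD| ∈ [34, 58]
|AD| ∈ [26, 66]

|AD| ∈ [26, 66]  (≈ [26.0000, 66.0000])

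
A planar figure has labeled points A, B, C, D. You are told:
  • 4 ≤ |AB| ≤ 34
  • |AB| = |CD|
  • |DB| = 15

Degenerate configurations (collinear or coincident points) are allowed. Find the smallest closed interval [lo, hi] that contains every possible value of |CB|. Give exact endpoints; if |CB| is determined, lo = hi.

|CB| ∈ [0, 49]  (≈ [0.0000, 49.0000])

|AB| ∈ [4, 34]
|BD| ∈ {15}
|CD| ∈ [4, 34]
|AD| ∈ [0, 49]
|BC| ∈ [0, 49]
|AC| ∈ [0, 83]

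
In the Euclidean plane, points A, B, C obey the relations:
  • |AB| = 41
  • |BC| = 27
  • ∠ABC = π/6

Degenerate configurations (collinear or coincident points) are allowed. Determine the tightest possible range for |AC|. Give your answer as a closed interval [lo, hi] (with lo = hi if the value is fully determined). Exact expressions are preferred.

|AC| = √(2410 - 1107·√(3))  (≈ 22.1950)

|AB| ∈ {41}
|BC| ∈ {27}
|AC| ∈ {√(2410 - 1107·√(3))}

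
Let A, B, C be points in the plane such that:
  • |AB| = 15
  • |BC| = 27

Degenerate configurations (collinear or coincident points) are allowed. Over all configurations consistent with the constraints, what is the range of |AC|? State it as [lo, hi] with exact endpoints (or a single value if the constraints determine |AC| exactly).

|AC| ∈ [12, 42]  (≈ [12.0000, 42.0000])

|AB| ∈ {15}
|BC| ∈ {27}
|AC| ∈ [12, 42]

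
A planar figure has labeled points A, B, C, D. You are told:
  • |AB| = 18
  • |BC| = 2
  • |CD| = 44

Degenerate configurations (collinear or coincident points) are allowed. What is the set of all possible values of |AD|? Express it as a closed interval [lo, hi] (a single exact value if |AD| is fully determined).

|AB| ∈ {18}
|BC| ∈ {2}
|CD| ∈ {44}
|AC| ∈ [16, 20]
|BD| ∈ [42, 46]
|AD| ∈ [24, 64]

|AD| ∈ [24, 64]  (≈ [24.0000, 64.0000])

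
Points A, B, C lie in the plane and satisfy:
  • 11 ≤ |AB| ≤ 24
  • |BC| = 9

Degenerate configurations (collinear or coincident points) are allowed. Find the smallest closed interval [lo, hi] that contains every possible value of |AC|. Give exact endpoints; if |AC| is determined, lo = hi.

|AB| ∈ [11, 24]
|BC| ∈ {9}
|AC| ∈ [2, 33]

|AC| ∈ [2, 33]  (≈ [2.0000, 33.0000])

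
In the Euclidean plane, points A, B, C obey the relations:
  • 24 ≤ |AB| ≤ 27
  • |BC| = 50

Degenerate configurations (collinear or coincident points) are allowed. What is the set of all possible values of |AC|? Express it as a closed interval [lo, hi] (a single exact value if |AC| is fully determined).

|AC| ∈ [23, 77]  (≈ [23.0000, 77.0000])

|AB| ∈ [24, 27]
|BC| ∈ {50}
|AC| ∈ [23, 77]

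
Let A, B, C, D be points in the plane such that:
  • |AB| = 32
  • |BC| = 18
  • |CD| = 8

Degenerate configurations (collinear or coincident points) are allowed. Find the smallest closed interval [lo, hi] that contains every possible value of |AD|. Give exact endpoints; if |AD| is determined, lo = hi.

|AD| ∈ [6, 58]  (≈ [6.0000, 58.0000])

|AB| ∈ {32}
|BC| ∈ {18}
|CD| ∈ {8}
|AC| ∈ [14, 50]
|BD| ∈ [10, 26]
|AD| ∈ [6, 58]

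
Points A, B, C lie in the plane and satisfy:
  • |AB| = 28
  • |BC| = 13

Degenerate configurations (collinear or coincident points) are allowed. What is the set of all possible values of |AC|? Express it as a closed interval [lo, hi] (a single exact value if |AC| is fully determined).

|AC| ∈ [15, 41]  (≈ [15.0000, 41.0000])

|AB| ∈ {28}
|BC| ∈ {13}
|AC| ∈ [15, 41]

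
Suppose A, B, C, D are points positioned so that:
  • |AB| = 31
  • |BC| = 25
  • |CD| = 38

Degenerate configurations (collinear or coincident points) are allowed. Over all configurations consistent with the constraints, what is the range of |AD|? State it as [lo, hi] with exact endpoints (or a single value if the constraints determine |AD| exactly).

|AB| ∈ {31}
|BC| ∈ {25}
|CD| ∈ {38}
|AC| ∈ [6, 56]
|BD| ∈ [13, 63]
|AD| ∈ [0, 94]

|AD| ∈ [0, 94]  (≈ [0.0000, 94.0000])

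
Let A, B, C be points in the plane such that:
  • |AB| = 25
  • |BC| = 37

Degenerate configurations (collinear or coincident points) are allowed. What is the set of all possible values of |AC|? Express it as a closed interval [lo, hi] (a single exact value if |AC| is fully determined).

|AB| ∈ {25}
|BC| ∈ {37}
|AC| ∈ [12, 62]

|AC| ∈ [12, 62]  (≈ [12.0000, 62.0000])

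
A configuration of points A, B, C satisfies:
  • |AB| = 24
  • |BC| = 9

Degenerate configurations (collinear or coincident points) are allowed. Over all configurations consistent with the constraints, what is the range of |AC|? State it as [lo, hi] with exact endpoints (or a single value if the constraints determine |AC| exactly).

|AC| ∈ [15, 33]  (≈ [15.0000, 33.0000])

|AB| ∈ {24}
|BC| ∈ {9}
|AC| ∈ [15, 33]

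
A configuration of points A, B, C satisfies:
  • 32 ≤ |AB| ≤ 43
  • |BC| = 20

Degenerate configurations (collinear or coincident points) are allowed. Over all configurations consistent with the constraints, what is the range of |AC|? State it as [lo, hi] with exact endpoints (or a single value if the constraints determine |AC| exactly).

|AB| ∈ [32, 43]
|BC| ∈ {20}
|AC| ∈ [12, 63]

|AC| ∈ [12, 63]  (≈ [12.0000, 63.0000])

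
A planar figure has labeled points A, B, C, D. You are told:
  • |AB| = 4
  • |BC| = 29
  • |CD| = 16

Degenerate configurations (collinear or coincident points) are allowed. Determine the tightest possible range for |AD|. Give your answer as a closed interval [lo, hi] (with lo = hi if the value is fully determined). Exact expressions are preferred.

|AB| ∈ {4}
|BC| ∈ {29}
|CD| ∈ {16}
|AC| ∈ [25, 33]
|BD| ∈ [13, 45]
|AD| ∈ [9, 49]

|AD| ∈ [9, 49]  (≈ [9.0000, 49.0000])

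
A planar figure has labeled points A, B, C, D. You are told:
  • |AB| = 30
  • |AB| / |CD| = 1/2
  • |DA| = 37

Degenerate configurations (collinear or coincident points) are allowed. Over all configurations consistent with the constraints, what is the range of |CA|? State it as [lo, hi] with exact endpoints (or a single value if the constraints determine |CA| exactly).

|CA| ∈ [23, 97]  (≈ [23.0000, 97.0000])

|AB| ∈ {30}
|AD| ∈ {37}
|CD| ∈ {60}
|BD| ∈ [7, 67]
|AC| ∈ [23, 97]
|BC| ∈ [0, 127]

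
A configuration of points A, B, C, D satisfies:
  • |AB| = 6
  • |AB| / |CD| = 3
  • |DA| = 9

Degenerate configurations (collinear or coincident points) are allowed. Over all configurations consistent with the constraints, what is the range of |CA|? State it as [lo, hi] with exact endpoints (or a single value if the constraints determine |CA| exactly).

|CA| ∈ [7, 11]  (≈ [7.0000, 11.0000])

|AB| ∈ {6}
|AD| ∈ {9}
|CD| ∈ {2}
|BD| ∈ [3, 15]
|AC| ∈ [7, 11]
|BC| ∈ [1, 17]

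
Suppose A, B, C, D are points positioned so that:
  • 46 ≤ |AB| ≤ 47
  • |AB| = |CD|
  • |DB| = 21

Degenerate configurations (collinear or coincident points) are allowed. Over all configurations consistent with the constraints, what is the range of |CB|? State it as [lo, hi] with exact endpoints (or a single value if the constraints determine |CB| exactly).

|CB| ∈ [25, 68]  (≈ [25.0000, 68.0000])

|AB| ∈ [46, 47]
|BD| ∈ {21}
|CD| ∈ [46, 47]
|AD| ∈ [25, 68]
|BC| ∈ [25, 68]
|AC| ∈ [0, 115]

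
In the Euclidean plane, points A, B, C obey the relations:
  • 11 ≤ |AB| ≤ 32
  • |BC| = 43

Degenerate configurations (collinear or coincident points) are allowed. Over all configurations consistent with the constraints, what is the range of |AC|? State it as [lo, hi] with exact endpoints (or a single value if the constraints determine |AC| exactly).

|AC| ∈ [11, 75]  (≈ [11.0000, 75.0000])

|AB| ∈ [11, 32]
|BC| ∈ {43}
|AC| ∈ [11, 75]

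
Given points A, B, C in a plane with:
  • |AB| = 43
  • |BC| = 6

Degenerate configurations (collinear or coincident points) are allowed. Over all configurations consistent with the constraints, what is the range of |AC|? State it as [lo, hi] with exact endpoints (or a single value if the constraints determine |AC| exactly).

|AC| ∈ [37, 49]  (≈ [37.0000, 49.0000])

|AB| ∈ {43}
|BC| ∈ {6}
|AC| ∈ [37, 49]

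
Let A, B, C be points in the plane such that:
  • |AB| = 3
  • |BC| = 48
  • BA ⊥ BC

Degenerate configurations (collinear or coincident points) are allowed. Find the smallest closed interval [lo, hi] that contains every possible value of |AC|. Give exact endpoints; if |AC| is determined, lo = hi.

|AC| = 3·√(257)  (≈ 48.0937)

|AB| ∈ {3}
|BC| ∈ {48}
|AC| ∈ {3·√(257)}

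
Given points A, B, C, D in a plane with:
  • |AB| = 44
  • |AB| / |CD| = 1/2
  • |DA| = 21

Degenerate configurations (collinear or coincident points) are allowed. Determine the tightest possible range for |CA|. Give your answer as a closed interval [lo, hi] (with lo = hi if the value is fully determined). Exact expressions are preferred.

|CA| ∈ [67, 109]  (≈ [67.0000, 109.0000])

|AB| ∈ {44}
|AD| ∈ {21}
|CD| ∈ {88}
|BD| ∈ [23, 65]
|AC| ∈ [67, 109]
|BC| ∈ [23, 153]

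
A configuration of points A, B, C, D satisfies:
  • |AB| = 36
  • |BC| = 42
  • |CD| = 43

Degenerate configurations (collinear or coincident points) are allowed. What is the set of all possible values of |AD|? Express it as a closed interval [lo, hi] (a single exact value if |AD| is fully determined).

|AB| ∈ {36}
|BC| ∈ {42}
|CD| ∈ {43}
|AC| ∈ [6, 78]
|BD| ∈ [1, 85]
|AD| ∈ [0, 121]

|AD| ∈ [0, 121]  (≈ [0.0000, 121.0000])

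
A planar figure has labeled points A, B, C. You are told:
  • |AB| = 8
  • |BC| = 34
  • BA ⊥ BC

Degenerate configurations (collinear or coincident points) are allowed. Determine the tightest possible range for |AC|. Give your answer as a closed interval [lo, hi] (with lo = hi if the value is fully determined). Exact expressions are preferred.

|AB| ∈ {8}
|BC| ∈ {34}
|AC| ∈ {2·√(305)}

|AC| = 2·√(305)  (≈ 34.9285)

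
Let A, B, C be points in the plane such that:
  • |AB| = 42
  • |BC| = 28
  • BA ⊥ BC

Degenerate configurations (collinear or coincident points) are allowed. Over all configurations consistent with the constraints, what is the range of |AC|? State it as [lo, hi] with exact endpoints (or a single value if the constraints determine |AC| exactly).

|AC| = 14·√(13)  (≈ 50.4777)

|AB| ∈ {42}
|BC| ∈ {28}
|AC| ∈ {14·√(13)}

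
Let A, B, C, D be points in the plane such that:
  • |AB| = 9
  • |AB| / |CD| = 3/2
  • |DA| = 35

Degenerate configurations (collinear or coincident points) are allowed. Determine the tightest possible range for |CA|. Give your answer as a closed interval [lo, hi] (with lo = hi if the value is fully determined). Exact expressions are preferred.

|CA| ∈ [29, 41]  (≈ [29.0000, 41.0000])

|AB| ∈ {9}
|AD| ∈ {35}
|CD| ∈ {6}
|BD| ∈ [26, 44]
|AC| ∈ [29, 41]
|BC| ∈ [20, 50]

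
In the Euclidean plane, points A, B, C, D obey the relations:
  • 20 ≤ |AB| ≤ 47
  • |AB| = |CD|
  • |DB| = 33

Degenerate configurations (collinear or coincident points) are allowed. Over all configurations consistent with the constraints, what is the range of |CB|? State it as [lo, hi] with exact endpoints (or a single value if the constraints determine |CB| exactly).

|AB| ∈ [20, 47]
|BD| ∈ {33}
|CD| ∈ [20, 47]
|AD| ∈ [0, 80]
|BC| ∈ [0, 80]
|AC| ∈ [0, 127]

|CB| ∈ [0, 80]  (≈ [0.0000, 80.0000])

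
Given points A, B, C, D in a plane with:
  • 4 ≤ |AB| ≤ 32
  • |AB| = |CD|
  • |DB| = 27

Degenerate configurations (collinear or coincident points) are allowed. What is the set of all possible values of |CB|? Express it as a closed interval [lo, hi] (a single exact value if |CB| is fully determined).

|CB| ∈ [0, 59]  (≈ [0.0000, 59.0000])

|AB| ∈ [4, 32]
|BD| ∈ {27}
|CD| ∈ [4, 32]
|AD| ∈ [0, 59]
|BC| ∈ [0, 59]
|AC| ∈ [0, 91]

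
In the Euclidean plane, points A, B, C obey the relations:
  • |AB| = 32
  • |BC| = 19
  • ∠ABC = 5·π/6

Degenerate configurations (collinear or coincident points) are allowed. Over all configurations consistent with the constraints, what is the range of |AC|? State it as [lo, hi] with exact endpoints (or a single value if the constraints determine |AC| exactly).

|AB| ∈ {32}
|BC| ∈ {19}
|AC| ∈ {√(608·√(3) + 1385)}

|AC| = √(608·√(3) + 1385)  (≈ 49.3770)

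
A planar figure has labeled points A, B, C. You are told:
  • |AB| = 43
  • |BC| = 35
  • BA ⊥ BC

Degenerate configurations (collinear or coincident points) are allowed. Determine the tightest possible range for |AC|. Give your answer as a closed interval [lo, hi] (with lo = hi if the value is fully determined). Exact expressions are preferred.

|AB| ∈ {43}
|BC| ∈ {35}
|AC| ∈ {√(3074)}

|AC| = √(3074)  (≈ 55.4437)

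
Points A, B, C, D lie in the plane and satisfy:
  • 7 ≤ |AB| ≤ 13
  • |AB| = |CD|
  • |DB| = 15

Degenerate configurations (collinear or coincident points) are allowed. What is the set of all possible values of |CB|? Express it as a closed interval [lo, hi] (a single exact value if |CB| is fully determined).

|AB| ∈ [7, 13]
|BD| ∈ {15}
|CD| ∈ [7, 13]
|AD| ∈ [2, 28]
|BC| ∈ [2, 28]
|AC| ∈ [0, 41]

|CB| ∈ [2, 28]  (≈ [2.0000, 28.0000])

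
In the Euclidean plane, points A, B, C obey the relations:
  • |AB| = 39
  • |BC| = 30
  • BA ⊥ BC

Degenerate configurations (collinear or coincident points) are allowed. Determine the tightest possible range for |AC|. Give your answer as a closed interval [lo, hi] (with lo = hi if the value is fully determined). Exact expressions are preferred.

|AC| = 3·√(269)  (≈ 49.2037)

|AB| ∈ {39}
|BC| ∈ {30}
|AC| ∈ {3·√(269)}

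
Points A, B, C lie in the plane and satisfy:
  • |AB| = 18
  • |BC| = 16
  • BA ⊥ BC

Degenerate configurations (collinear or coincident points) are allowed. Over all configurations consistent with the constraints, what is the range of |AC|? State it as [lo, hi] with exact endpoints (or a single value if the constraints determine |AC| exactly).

|AB| ∈ {18}
|BC| ∈ {16}
|AC| ∈ {2·√(145)}

|AC| = 2·√(145)  (≈ 24.0832)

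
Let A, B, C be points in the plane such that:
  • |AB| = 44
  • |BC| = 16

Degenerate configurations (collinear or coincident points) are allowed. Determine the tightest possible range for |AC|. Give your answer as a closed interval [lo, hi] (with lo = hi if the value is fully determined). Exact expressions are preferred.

|AB| ∈ {44}
|BC| ∈ {16}
|AC| ∈ [28, 60]

|AC| ∈ [28, 60]  (≈ [28.0000, 60.0000])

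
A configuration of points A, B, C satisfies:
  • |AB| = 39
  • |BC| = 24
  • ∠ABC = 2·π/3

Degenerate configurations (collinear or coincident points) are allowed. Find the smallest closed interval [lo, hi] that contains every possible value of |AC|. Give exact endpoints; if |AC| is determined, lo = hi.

|AC| = 3·√(337)  (≈ 55.0727)

|AB| ∈ {39}
|BC| ∈ {24}
|AC| ∈ {3·√(337)}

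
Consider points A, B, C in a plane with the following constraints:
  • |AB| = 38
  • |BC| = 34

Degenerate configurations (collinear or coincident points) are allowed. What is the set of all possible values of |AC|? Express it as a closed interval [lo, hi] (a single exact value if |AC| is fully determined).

|AC| ∈ [4, 72]  (≈ [4.0000, 72.0000])

|AB| ∈ {38}
|BC| ∈ {34}
|AC| ∈ [4, 72]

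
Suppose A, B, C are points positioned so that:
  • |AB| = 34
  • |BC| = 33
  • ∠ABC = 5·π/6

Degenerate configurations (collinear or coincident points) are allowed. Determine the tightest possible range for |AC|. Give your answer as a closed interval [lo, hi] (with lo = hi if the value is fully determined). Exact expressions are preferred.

|AC| = √(1122·√(3) + 2245)  (≈ 64.7175)

|AB| ∈ {34}
|BC| ∈ {33}
|AC| ∈ {√(1122·√(3) + 2245)}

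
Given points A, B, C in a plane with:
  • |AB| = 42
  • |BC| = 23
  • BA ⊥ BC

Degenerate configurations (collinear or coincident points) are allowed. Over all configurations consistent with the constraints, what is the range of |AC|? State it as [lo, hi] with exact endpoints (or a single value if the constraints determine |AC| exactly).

|AB| ∈ {42}
|BC| ∈ {23}
|AC| ∈ {√(2293)}

|AC| = √(2293)  (≈ 47.8853)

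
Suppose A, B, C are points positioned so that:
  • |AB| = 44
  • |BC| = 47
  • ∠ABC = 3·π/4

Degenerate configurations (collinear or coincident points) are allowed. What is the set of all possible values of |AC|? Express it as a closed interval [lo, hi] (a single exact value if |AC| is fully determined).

|AC| = √(2068·√(2) + 4145)  (≈ 84.0809)

|AB| ∈ {44}
|BC| ∈ {47}
|AC| ∈ {√(2068·√(2) + 4145)}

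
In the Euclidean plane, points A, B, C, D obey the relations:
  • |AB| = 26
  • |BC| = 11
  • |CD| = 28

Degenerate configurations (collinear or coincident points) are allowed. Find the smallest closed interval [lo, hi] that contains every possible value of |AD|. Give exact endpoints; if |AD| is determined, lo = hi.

|AD| ∈ [0, 65]  (≈ [0.0000, 65.0000])

|AB| ∈ {26}
|BC| ∈ {11}
|CD| ∈ {28}
|AC| ∈ [15, 37]
|BD| ∈ [17, 39]
|AD| ∈ [0, 65]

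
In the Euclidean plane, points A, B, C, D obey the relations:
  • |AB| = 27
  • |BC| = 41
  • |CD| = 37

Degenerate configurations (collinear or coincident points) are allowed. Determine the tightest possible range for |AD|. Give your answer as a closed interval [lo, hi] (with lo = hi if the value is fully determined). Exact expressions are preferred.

|AD| ∈ [0, 105]  (≈ [0.0000, 105.0000])

|AB| ∈ {27}
|BC| ∈ {41}
|CD| ∈ {37}
|AC| ∈ [14, 68]
|BD| ∈ [4, 78]
|AD| ∈ [0, 105]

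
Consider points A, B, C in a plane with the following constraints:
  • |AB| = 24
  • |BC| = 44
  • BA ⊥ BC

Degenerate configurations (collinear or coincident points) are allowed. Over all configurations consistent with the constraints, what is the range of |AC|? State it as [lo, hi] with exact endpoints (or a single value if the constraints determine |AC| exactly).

|AB| ∈ {24}
|BC| ∈ {44}
|AC| ∈ {4·√(157)}

|AC| = 4·√(157)  (≈ 50.1199)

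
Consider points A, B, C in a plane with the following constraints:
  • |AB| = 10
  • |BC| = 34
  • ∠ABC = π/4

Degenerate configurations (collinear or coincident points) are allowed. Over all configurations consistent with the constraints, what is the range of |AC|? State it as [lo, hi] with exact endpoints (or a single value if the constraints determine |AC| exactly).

|AB| ∈ {10}
|BC| ∈ {34}
|AC| ∈ {2·√(314 - 85·√(2))}

|AC| = 2·√(314 - 85·√(2))  (≈ 27.8418)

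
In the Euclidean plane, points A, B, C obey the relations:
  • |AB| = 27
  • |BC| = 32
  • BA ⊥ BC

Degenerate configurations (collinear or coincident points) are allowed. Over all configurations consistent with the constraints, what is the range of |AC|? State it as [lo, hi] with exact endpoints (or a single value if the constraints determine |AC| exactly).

|AB| ∈ {27}
|BC| ∈ {32}
|AC| ∈ {√(1753)}

|AC| = √(1753)  (≈ 41.8688)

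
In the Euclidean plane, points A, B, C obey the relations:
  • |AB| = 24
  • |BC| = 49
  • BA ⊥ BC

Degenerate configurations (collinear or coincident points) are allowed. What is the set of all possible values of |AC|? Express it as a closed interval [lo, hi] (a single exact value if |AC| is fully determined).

|AC| = √(2977)  (≈ 54.5619)

|AB| ∈ {24}
|BC| ∈ {49}
|AC| ∈ {√(2977)}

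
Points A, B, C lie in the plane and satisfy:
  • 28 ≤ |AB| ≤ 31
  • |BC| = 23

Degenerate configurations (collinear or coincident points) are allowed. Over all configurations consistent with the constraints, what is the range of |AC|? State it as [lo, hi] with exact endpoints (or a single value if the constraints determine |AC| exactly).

|AC| ∈ [5, 54]  (≈ [5.0000, 54.0000])

|AB| ∈ [28, 31]
|BC| ∈ {23}
|AC| ∈ [5, 54]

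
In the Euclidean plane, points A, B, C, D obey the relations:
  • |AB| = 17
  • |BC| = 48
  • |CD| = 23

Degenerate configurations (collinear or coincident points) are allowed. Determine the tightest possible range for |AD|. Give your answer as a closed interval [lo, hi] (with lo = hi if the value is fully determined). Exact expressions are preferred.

|AD| ∈ [8, 88]  (≈ [8.0000, 88.0000])

|AB| ∈ {17}
|BC| ∈ {48}
|CD| ∈ {23}
|AC| ∈ [31, 65]
|BD| ∈ [25, 71]
|AD| ∈ [8, 88]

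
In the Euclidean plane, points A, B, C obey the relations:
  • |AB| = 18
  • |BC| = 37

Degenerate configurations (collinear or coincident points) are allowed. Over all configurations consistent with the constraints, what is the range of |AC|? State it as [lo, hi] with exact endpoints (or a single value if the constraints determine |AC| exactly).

|AC| ∈ [19, 55]  (≈ [19.0000, 55.0000])

|AB| ∈ {18}
|BC| ∈ {37}
|AC| ∈ [19, 55]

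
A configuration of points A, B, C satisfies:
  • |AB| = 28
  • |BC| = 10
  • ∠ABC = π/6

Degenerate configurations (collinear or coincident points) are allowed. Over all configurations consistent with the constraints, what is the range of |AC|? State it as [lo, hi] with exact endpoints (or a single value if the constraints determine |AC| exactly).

|AC| = 2·√(221 - 70·√(3))  (≈ 19.9756)

|AB| ∈ {28}
|BC| ∈ {10}
|AC| ∈ {2·√(221 - 70·√(3))}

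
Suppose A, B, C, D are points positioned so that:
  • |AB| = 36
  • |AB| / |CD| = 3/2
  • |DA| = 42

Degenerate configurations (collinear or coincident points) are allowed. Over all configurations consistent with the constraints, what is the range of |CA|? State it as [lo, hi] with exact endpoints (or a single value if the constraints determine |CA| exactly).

|CA| ∈ [18, 66]  (≈ [18.0000, 66.0000])

|AB| ∈ {36}
|AD| ∈ {42}
|CD| ∈ {24}
|BD| ∈ [6, 78]
|AC| ∈ [18, 66]
|BC| ∈ [0, 102]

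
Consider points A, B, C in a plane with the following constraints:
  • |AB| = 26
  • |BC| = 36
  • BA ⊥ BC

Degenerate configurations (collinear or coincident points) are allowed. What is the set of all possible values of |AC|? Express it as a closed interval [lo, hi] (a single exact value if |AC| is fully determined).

|AB| ∈ {26}
|BC| ∈ {36}
|AC| ∈ {2·√(493)}

|AC| = 2·√(493)  (≈ 44.4072)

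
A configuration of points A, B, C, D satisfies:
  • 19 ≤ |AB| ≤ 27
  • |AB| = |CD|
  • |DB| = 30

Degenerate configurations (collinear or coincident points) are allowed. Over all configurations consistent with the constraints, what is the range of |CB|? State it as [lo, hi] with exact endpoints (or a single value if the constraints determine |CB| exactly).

|AB| ∈ [19, 27]
|BD| ∈ {30}
|CD| ∈ [19, 27]
|AD| ∈ [3, 57]
|BC| ∈ [3, 57]
|AC| ∈ [0, 84]

|CB| ∈ [3, 57]  (≈ [3.0000, 57.0000])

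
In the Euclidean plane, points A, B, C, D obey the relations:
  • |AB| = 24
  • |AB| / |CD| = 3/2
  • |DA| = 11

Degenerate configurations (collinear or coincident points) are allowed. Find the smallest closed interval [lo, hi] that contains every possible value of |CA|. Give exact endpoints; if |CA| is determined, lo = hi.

|CA| ∈ [5, 27]  (≈ [5.0000, 27.0000])

|AB| ∈ {24}
|AD| ∈ {11}
|CD| ∈ {16}
|BD| ∈ [13, 35]
|AC| ∈ [5, 27]
|BC| ∈ [0, 51]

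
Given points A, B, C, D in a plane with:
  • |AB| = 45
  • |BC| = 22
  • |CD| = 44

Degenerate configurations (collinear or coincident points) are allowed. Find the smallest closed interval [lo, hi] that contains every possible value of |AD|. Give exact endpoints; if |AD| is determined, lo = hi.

|AB| ∈ {45}
|BC| ∈ {22}
|CD| ∈ {44}
|AC| ∈ [23, 67]
|BD| ∈ [22, 66]
|AD| ∈ [0, 111]

|AD| ∈ [0, 111]  (≈ [0.0000, 111.0000])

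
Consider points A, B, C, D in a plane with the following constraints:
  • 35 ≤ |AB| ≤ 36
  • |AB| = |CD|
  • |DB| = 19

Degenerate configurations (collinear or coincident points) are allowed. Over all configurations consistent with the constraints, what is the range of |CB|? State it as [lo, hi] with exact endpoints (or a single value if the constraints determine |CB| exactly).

|CB| ∈ [16, 55]  (≈ [16.0000, 55.0000])

|AB| ∈ [35, 36]
|BD| ∈ {19}
|CD| ∈ [35, 36]
|AD| ∈ [16, 55]
|BC| ∈ [16, 55]
|AC| ∈ [0, 91]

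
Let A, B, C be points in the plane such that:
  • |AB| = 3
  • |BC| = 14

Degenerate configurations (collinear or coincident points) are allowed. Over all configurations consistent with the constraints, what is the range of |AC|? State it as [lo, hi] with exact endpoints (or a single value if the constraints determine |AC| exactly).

|AB| ∈ {3}
|BC| ∈ {14}
|AC| ∈ [11, 17]

|AC| ∈ [11, 17]  (≈ [11.0000, 17.0000])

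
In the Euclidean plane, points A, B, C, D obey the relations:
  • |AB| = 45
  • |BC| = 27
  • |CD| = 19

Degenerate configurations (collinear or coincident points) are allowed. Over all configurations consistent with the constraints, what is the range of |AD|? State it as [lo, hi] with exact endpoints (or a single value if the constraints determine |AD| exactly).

|AB| ∈ {45}
|BC| ∈ {27}
|CD| ∈ {19}
|AC| ∈ [18, 72]
|BD| ∈ [8, 46]
|AD| ∈ [0, 91]

|AD| ∈ [0, 91]  (≈ [0.0000, 91.0000])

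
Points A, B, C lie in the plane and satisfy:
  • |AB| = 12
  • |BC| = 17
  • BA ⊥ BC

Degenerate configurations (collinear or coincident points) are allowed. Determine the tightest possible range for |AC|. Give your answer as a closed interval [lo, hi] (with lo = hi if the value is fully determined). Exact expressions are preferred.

|AC| = √(433)  (≈ 20.8087)

|AB| ∈ {12}
|BC| ∈ {17}
|AC| ∈ {√(433)}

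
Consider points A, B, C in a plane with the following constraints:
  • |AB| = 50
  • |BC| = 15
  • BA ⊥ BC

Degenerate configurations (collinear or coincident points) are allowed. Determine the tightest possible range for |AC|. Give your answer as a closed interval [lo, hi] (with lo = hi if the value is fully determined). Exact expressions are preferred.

|AB| ∈ {50}
|BC| ∈ {15}
|AC| ∈ {5·√(109)}

|AC| = 5·√(109)  (≈ 52.2015)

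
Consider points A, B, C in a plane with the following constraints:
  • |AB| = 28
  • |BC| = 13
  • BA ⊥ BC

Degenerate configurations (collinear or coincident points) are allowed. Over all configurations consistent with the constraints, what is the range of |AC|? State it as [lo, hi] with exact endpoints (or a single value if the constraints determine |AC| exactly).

|AC| = √(953)  (≈ 30.8707)

|AB| ∈ {28}
|BC| ∈ {13}
|AC| ∈ {√(953)}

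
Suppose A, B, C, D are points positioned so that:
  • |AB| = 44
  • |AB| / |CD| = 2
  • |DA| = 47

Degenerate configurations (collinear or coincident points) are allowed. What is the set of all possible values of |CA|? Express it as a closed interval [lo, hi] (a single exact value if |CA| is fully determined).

|CA| ∈ [25, 69]  (≈ [25.0000, 69.0000])

|AB| ∈ {44}
|AD| ∈ {47}
|CD| ∈ {22}
|BD| ∈ [3, 91]
|AC| ∈ [25, 69]
|BC| ∈ [0, 113]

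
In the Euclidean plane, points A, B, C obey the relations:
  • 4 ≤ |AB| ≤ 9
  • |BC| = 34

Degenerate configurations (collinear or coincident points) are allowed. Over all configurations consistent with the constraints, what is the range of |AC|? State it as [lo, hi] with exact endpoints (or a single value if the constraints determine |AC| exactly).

|AC| ∈ [25, 43]  (≈ [25.0000, 43.0000])

|AB| ∈ [4, 9]
|BC| ∈ {34}
|AC| ∈ [25, 43]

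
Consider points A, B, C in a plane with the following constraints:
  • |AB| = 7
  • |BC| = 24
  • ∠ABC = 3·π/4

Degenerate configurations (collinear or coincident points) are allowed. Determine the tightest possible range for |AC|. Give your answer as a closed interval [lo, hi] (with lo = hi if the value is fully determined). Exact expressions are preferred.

|AC| = √(168·√(2) + 625)  (≈ 29.3698)

|AB| ∈ {7}
|BC| ∈ {24}
|AC| ∈ {√(168·√(2) + 625)}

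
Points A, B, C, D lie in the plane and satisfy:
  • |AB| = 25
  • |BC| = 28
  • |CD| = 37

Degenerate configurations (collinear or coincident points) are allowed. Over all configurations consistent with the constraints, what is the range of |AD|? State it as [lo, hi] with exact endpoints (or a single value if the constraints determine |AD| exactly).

|AB| ∈ {25}
|BC| ∈ {28}
|CD| ∈ {37}
|AC| ∈ [3, 53]
|BD| ∈ [9, 65]
|AD| ∈ [0, 90]

|AD| ∈ [0, 90]  (≈ [0.0000, 90.0000])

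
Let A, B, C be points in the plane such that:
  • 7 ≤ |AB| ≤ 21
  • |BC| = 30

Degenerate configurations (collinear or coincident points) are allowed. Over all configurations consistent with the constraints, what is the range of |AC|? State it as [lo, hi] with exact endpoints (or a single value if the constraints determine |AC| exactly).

|AC| ∈ [9, 51]  (≈ [9.0000, 51.0000])

|AB| ∈ [7, 21]
|BC| ∈ {30}
|AC| ∈ [9, 51]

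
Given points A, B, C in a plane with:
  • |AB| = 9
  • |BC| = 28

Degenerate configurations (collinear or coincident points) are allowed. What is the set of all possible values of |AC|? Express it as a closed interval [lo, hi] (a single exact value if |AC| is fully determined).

|AB| ∈ {9}
|BC| ∈ {28}
|AC| ∈ [19, 37]

|AC| ∈ [19, 37]  (≈ [19.0000, 37.0000])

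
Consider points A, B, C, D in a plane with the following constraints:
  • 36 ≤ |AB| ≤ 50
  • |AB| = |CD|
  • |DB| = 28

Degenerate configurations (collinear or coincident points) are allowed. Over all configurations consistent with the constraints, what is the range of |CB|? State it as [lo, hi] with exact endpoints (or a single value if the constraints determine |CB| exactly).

|AB| ∈ [36, 50]
|BD| ∈ {28}
|CD| ∈ [36, 50]
|AD| ∈ [8, 78]
|BC| ∈ [8, 78]
|AC| ∈ [0, 128]

|CB| ∈ [8, 78]  (≈ [8.0000, 78.0000])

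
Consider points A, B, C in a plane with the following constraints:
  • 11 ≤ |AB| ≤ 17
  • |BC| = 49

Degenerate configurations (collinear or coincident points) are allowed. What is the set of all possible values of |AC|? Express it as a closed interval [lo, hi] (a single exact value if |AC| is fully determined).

|AC| ∈ [32, 66]  (≈ [32.0000, 66.0000])

|AB| ∈ [11, 17]
|BC| ∈ {49}
|AC| ∈ [32, 66]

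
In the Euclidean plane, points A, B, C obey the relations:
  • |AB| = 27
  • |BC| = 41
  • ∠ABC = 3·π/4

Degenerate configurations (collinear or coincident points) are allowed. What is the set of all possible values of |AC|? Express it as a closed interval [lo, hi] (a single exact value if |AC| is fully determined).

|AB| ∈ {27}
|BC| ∈ {41}
|AC| ∈ {√(1107·√(2) + 2410)}

|AC| = √(1107·√(2) + 2410)  (≈ 63.0518)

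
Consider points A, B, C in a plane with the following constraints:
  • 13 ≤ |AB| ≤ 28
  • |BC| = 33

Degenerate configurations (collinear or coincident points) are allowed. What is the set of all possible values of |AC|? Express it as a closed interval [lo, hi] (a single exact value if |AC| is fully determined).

|AC| ∈ [5, 61]  (≈ [5.0000, 61.0000])

|AB| ∈ [13, 28]
|BC| ∈ {33}
|AC| ∈ [5, 61]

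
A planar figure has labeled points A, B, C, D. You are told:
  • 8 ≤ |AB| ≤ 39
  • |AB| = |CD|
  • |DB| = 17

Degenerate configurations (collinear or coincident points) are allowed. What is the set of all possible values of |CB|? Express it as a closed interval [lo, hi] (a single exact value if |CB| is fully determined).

|AB| ∈ [8, 39]
|BD| ∈ {17}
|CD| ∈ [8, 39]
|AD| ∈ [0, 56]
|BC| ∈ [0, 56]
|AC| ∈ [0, 95]

|CB| ∈ [0, 56]  (≈ [0.0000, 56.0000])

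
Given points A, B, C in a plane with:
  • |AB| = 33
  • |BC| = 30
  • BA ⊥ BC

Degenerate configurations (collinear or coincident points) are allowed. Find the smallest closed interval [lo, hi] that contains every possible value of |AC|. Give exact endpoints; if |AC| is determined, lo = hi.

|AC| = 3·√(221)  (≈ 44.5982)

|AB| ∈ {33}
|BC| ∈ {30}
|AC| ∈ {3·√(221)}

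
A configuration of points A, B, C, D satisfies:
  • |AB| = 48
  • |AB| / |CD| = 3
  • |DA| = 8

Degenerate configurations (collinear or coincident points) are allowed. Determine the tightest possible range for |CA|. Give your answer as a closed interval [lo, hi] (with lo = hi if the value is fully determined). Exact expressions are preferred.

|CA| ∈ [8, 24]  (≈ [8.0000, 24.0000])

|AB| ∈ {48}
|AD| ∈ {8}
|CD| ∈ {16}
|BD| ∈ [40, 56]
|AC| ∈ [8, 24]
|BC| ∈ [24, 72]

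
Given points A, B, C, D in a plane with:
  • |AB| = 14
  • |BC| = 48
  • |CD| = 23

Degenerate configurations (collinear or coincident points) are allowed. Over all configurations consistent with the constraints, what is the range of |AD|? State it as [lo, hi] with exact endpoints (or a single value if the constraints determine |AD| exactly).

|AB| ∈ {14}
|BC| ∈ {48}
|CD| ∈ {23}
|AC| ∈ [34, 62]
|BD| ∈ [25, 71]
|AD| ∈ [11, 85]

|AD| ∈ [11, 85]  (≈ [11.0000, 85.0000])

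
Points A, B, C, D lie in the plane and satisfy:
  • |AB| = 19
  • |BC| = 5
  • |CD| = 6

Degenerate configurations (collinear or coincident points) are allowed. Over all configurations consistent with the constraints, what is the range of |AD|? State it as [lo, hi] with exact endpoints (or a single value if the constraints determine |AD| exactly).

|AD| ∈ [8, 30]  (≈ [8.0000, 30.0000])

|AB| ∈ {19}
|BC| ∈ {5}
|CD| ∈ {6}
|AC| ∈ [14, 24]
|BD| ∈ [1, 11]
|AD| ∈ [8, 30]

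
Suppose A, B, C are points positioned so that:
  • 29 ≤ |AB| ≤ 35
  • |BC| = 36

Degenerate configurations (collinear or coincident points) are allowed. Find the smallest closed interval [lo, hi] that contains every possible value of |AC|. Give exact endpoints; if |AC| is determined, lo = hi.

|AB| ∈ [29, 35]
|BC| ∈ {36}
|AC| ∈ [1, 71]

|AC| ∈ [1, 71]  (≈ [1.0000, 71.0000])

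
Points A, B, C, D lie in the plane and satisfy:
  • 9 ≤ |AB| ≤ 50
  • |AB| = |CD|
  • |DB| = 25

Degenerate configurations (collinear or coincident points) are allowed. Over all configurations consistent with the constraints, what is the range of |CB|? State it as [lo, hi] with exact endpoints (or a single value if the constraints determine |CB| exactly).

|CB| ∈ [0, 75]  (≈ [0.0000, 75.0000])

|AB| ∈ [9, 50]
|BD| ∈ {25}
|CD| ∈ [9, 50]
|AD| ∈ [0, 75]
|BC| ∈ [0, 75]
|AC| ∈ [0, 125]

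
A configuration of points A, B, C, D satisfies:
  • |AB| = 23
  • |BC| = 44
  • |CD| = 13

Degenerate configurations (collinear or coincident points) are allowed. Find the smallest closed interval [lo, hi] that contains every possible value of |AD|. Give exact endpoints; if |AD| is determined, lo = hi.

|AD| ∈ [8, 80]  (≈ [8.0000, 80.0000])

|AB| ∈ {23}
|BC| ∈ {44}
|CD| ∈ {13}
|AC| ∈ [21, 67]
|BD| ∈ [31, 57]
|AD| ∈ [8, 80]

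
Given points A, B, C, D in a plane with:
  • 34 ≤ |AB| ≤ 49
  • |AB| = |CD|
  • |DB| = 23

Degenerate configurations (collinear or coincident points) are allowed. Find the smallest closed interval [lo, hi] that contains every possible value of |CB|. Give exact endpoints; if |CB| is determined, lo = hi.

|CB| ∈ [11, 72]  (≈ [11.0000, 72.0000])

|AB| ∈ [34, 49]
|BD| ∈ {23}
|CD| ∈ [34, 49]
|AD| ∈ [11, 72]
|BC| ∈ [11, 72]
|AC| ∈ [0, 121]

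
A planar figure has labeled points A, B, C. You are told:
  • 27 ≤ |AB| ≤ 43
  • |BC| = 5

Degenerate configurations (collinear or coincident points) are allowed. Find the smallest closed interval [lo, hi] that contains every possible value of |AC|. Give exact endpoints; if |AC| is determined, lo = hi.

|AC| ∈ [22, 48]  (≈ [22.0000, 48.0000])

|AB| ∈ [27, 43]
|BC| ∈ {5}
|AC| ∈ [22, 48]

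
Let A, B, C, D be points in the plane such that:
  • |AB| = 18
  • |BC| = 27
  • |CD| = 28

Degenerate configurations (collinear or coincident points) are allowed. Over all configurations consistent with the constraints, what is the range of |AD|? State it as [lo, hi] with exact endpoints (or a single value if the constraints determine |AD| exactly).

|AB| ∈ {18}
|BC| ∈ {27}
|CD| ∈ {28}
|AC| ∈ [9, 45]
|BD| ∈ [1, 55]
|AD| ∈ [0, 73]

|AD| ∈ [0, 73]  (≈ [0.0000, 73.0000])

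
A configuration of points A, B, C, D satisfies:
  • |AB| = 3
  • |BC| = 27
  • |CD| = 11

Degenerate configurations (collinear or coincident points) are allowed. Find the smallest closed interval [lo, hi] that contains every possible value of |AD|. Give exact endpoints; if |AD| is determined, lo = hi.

|AB| ∈ {3}
|BC| ∈ {27}
|CD| ∈ {11}
|AC| ∈ [24, 30]
|BD| ∈ [16, 38]
|AD| ∈ [13, 41]

|AD| ∈ [13, 41]  (≈ [13.0000, 41.0000])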